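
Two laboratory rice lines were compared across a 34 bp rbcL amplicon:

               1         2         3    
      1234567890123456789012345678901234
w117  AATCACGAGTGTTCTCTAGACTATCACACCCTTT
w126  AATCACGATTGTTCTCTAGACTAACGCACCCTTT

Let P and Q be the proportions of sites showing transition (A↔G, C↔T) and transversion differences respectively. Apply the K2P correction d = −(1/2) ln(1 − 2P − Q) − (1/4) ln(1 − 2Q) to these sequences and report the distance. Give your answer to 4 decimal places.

0.0939

Differing sites — 9:G/T (Tv); 24:T/A (Tv); 26:A/G (Ti).
Of the 3 differences, 1 transition and 2 transversions over 34 sites: P = 1/34 = 0.029412, Q = 2/34 = 0.058824.
d = −0.5·ln(0.882352) − 0.25·ln(0.882352) = −0.5·(-0.125164) − 0.25·(-0.125164) = 0.0939.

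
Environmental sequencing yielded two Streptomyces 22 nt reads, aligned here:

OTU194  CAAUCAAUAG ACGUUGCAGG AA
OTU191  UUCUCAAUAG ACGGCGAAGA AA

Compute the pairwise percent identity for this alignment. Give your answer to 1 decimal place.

The sequences differ at positions 1 (C/U), 2 (A/U), 3 (A/C), 14 (U/G), 15 (U/C), 17 (C/A), 20 (G/A).
15 of the 22 sites match, so the percent identity is 15/22 × 100 = 68.2%.

68.2%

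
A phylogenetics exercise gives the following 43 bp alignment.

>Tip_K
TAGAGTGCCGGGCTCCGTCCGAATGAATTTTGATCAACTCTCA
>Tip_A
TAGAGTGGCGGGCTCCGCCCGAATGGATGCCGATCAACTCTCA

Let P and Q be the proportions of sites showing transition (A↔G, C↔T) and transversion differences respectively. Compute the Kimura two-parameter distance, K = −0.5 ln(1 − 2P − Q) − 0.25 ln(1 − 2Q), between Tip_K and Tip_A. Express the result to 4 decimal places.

0.1568

Mismatches occur at site 8 (C/G, transversion), site 18 (T/C, transition), site 26 (A/G, transition), site 29 (T/G, transversion), site 30 (T/C, transition), site 31 (T/C, transition).
Of the 6 differences, 4 transitions and 2 transversions over 43 sites: P = 4/43 = 0.093023, Q = 2/43 = 0.046512.
d = −0.5·ln(0.767442) − 0.25·ln(0.906976) = −0.5·(-0.264692) − 0.25·(-0.097639) = 0.1568.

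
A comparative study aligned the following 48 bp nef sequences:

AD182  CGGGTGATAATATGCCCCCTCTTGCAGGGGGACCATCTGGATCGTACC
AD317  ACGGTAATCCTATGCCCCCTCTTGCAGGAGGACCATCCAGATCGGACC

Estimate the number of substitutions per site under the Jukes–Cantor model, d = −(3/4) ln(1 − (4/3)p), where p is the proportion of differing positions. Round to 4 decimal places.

0.2158

Differing sites — 1:C/A; 2:G/C; 6:G/A; 9:A/C; 10:A/C; 29:G/A; 38:T/C; 39:G/A; 45:T/G.
p = 9/48 = 0.187500.
d = −0.75 · ln(1 − (4/3)·0.187500) = −0.75 · ln(0.750000) = −0.75 · (-0.287682) = 0.2158.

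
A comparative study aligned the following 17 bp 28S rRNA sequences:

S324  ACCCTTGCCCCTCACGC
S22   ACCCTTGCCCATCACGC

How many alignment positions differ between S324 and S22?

A single mismatch occurs at site 11 (C→A).
That gives 1 mismatch out of 17 aligned sites, so the Hamming distance is 1.

1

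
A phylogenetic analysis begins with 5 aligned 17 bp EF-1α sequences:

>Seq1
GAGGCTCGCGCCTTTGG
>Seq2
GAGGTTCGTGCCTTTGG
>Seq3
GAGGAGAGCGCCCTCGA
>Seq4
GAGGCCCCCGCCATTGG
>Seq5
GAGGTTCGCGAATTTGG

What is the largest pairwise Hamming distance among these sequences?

8

Pairwise Hamming distances:
  Seq1 vs Seq2: 2
  Seq1 vs Seq3: 6
  Seq1 vs Seq4: 3
  Seq1 vs Seq5: 3
  Seq2 vs Seq3: 7
  Seq2 vs Seq4: 5
  Seq2 vs Seq5: 3
  Seq3 vs Seq4: 7
  Seq3 vs Seq5: 8
  Seq4 vs Seq5: 6
The largest is 8, between Seq3 and Seq5.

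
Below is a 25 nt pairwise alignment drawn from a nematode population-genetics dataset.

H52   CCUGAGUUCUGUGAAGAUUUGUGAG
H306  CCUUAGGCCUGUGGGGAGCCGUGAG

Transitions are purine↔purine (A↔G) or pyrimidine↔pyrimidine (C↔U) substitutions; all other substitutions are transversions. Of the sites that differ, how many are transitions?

The sequences differ at positions 4 (G/U, transversion), 7 (U/G, transversion), 8 (U/C, transition), 14 (A/G, transition), 15 (A/G, transition), 18 (U/G, transversion), 19 (U/C, transition), 20 (U/C, transition).
Of the 8 differences, 5 transitions and 3 transversions, so the answer is 5.

5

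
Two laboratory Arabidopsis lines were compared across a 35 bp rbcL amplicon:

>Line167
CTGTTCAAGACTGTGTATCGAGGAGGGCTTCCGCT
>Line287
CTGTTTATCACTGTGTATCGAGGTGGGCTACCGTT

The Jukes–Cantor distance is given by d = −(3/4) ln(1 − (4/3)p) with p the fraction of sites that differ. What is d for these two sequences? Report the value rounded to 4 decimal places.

The sequences differ at positions 6 (C/T), 8 (A/T), 9 (G/C), 24 (A/T), 30 (T/A), 34 (C/T).
p = 6/35 = 0.171429.
d = −0.75 · ln(1 − (4/3)·0.171429) = −0.75 · ln(0.771428) = −0.75 · (-0.259512) = 0.1946.

0.1946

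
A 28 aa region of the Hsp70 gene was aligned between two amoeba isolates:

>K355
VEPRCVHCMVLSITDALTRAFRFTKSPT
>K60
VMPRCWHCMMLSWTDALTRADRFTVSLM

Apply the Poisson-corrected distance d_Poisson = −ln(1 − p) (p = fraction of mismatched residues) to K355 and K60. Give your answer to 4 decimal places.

Mismatches occur at site 2 (E→M), site 6 (V→W), site 10 (V→M), site 13 (I→W), site 21 (F→D), site 25 (K→V), site 27 (P→L), site 28 (T→M).
p = 8/28 = 0.285714.
d = −ln(1 − 0.285714) = −ln(0.714286) = 0.3365.

0.3365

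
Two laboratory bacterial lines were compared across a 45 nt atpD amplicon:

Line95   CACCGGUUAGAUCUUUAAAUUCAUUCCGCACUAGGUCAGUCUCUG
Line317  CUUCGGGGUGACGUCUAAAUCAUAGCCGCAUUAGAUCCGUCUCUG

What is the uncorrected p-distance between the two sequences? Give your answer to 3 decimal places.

Mismatches occur at site 2 (A/U), site 3 (C/U), site 7 (U/G), site 8 (U/G), site 9 (A/U), site 12 (U/C), site 13 (C/G), site 15 (U/C), site 21 (U/C), site 22 (C/A), site 23 (A/U), site 24 (U/A), site 25 (U/G), site 31 (C/U), site 35 (G/A), site 38 (A/C).
There are 16 differences over 45 sites, so p = 16/45 = 0.356.

0.356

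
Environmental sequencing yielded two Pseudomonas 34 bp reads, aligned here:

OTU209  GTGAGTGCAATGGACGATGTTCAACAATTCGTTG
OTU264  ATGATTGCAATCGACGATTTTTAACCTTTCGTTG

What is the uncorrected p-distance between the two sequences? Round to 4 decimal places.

0.2059

Mismatches occur at site 1 (G↔A), site 5 (G↔T), site 12 (G↔C), site 19 (G↔T), site 22 (C↔T), site 26 (A↔C), site 27 (A↔T).
There are 7 differences over 34 sites, so p = 7/34 = 0.2059.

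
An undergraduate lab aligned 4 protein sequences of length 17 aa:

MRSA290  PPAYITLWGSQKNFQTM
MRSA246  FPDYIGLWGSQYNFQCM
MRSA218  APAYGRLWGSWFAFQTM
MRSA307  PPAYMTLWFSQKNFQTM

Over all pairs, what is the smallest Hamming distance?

2

Pairwise Hamming distances:
  MRSA290 vs MRSA246: 5
  MRSA290 vs MRSA218: 6
  MRSA290 vs MRSA307: 2
  MRSA246 vs MRSA218: 8
  MRSA246 vs MRSA307: 7
  MRSA218 vs MRSA307: 7
The smallest is 2, between MRSA290 and MRSA307.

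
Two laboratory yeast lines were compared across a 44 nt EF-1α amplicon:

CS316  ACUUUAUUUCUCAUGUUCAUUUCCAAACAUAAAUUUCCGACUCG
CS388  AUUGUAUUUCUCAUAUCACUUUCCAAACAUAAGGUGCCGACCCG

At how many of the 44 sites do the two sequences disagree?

10

The sequences differ at positions 2 (C/U), 4 (U/G), 15 (G/A), 17 (U/C), 18 (C/A), 19 (A/C), 33 (A/G), 34 (U/G), 36 (U/G), 42 (U/C).
That gives 10 mismatches out of 44 aligned sites, so the Hamming distance is 10.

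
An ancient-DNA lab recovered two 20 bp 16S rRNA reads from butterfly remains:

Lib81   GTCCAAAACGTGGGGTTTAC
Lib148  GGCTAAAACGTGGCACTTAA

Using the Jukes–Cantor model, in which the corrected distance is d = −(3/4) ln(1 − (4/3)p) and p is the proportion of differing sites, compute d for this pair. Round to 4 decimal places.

The sequences differ at positions 2 (T/G), 4 (C/T), 14 (G/C), 15 (G/A), 16 (T/C), 20 (C/A).
p = 6/20 = 0.300000.
d = −0.75 · ln(1 − (4/3)·0.300000) = −0.75 · ln(0.600000) = −0.75 · (-0.510826) = 0.3831.

0.3831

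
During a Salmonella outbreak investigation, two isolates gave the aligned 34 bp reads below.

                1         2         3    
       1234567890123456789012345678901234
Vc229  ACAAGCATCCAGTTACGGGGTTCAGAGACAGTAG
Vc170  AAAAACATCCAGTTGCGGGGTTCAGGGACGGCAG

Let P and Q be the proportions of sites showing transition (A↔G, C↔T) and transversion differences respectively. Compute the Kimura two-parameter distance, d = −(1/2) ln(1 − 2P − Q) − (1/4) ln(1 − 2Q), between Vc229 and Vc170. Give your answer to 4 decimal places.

0.2106

Differing sites — 2:C/A (Tv); 5:G/A (Ti); 15:A/G (Ti); 26:A/G (Ti); 30:A/G (Ti); 32:T/C (Ti).
Of the 6 differences, 5 transitions and 1 transversion over 34 sites: P = 5/34 = 0.147059, Q = 1/34 = 0.029412.
d = −0.5·ln(0.676470) − 0.25·ln(0.941176) = −0.5·(-0.390867) − 0.25·(-0.060625) = 0.2106.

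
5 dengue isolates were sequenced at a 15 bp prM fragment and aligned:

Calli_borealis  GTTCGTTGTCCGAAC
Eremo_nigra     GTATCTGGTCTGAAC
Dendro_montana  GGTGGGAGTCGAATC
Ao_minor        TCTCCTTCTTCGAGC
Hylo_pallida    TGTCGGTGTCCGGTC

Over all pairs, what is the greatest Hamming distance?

11

Pairwise Hamming distances:
  Calli_borealis vs Eremo_nigra: 5
  Calli_borealis vs Dendro_montana: 7
  Calli_borealis vs Ao_minor: 6
  Calli_borealis vs Hylo_pallida: 5
  Eremo_nigra vs Dendro_montana: 9
  Eremo_nigra vs Ao_minor: 9
  Eremo_nigra vs Hylo_pallida: 10
  Dendro_montana vs Ao_minor: 11
  Dendro_montana vs Hylo_pallida: 6
  Ao_minor vs Hylo_pallida: 7
The largest is 11, between Dendro_montana and Ao_minor.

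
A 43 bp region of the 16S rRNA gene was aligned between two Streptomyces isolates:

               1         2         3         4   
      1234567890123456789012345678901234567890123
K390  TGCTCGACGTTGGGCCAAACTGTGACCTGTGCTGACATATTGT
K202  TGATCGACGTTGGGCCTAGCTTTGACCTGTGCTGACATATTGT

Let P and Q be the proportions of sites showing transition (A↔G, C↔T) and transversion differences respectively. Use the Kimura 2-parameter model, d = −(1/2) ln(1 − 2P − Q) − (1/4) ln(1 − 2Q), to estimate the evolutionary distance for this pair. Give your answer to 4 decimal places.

0.0994

The sequences differ at positions 3 (C/A, transversion), 17 (A/T, transversion), 19 (A/G, transition), 22 (G/T, transversion).
Of the 4 differences, 1 transition and 3 transversions over 43 sites: P = 1/43 = 0.023256, Q = 3/43 = 0.069767.
d = −0.5·ln(0.883721) − 0.25·ln(0.860466) = −0.5·(-0.123614) − 0.25·(-0.150281) = 0.0994.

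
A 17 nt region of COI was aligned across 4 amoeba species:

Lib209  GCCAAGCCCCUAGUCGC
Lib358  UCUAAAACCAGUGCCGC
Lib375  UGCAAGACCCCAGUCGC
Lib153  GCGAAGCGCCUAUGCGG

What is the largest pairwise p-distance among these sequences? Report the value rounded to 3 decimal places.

Pairwise Hamming distances:
  Lib209 vs Lib358: 8
  Lib209 vs Lib375: 4
  Lib209 vs Lib153: 5
  Lib358 vs Lib375: 7
  Lib358 vs Lib153: 11
  Lib375 vs Lib153: 9
The largest is 11 mismatches, between Lib358 and Lib153; p = 11/17 = 0.647.

0.647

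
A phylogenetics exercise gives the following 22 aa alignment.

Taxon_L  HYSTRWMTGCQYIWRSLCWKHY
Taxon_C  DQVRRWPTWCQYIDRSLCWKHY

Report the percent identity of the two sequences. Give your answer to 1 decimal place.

68.2%

The sequences differ at positions 1 (H/D), 2 (Y/Q), 3 (S/V), 4 (T/R), 7 (M/P), 9 (G/W), 14 (W/D).
15 of the 22 sites match, so the percent identity is 15/22 × 100 = 68.2%.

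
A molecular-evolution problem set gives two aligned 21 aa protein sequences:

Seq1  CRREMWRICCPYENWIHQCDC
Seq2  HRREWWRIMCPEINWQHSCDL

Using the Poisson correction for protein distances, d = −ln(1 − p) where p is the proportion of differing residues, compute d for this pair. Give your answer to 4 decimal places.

Differing sites — 1:C/H; 5:M/W; 9:C/M; 12:Y/E; 13:E/I; 16:I/Q; 18:Q/S; 21:C/L.
p = 8/21 = 0.380952.
d = −ln(1 − 0.380952) = −ln(0.619048) = 0.4796.

0.4796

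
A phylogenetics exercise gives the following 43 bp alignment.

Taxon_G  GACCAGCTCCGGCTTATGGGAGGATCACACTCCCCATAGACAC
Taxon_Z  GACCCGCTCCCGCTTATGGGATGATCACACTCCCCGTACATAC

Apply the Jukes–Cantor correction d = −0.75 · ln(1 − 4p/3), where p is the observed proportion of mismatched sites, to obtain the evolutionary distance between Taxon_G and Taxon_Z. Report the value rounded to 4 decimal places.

0.1544

Mismatches occur at site 5 (A→C), site 11 (G→C), site 22 (G→T), site 36 (A→G), site 39 (G→C), site 41 (C→T).
p = 6/43 = 0.139535.
d = −0.75 · ln(1 − (4/3)·0.139535) = −0.75 · ln(0.813953) = −0.75 · (-0.205853) = 0.1544.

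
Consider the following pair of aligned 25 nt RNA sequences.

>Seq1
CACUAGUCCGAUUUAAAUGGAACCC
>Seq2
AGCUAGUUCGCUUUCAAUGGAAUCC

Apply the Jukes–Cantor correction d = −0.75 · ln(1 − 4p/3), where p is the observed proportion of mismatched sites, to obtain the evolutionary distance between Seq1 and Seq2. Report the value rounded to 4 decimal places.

0.2892

Differing sites — 1:C/A; 2:A/G; 8:C/U; 11:A/C; 15:A/C; 23:C/U.
p = 6/25 = 0.240000.
d = −0.75 · ln(1 − (4/3)·0.240000) = −0.75 · ln(0.680000) = −0.75 · (-0.385662) = 0.2892.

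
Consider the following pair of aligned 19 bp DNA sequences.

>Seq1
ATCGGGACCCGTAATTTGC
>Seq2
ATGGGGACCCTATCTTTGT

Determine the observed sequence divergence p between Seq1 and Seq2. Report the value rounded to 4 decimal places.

Differing sites — 3:C/G; 11:G/T; 12:T/A; 13:A/T; 14:A/C; 19:C/T.
There are 6 differences over 19 sites, so p = 6/19 = 0.3158.

0.3158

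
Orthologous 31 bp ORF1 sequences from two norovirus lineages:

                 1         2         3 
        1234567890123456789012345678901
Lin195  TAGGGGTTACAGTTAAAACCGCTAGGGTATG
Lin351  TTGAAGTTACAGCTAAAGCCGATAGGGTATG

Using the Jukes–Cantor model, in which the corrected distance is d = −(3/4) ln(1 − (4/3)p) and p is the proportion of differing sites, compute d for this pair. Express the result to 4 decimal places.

0.2239

The sequences differ at positions 2 (A/T), 4 (G/A), 5 (G/A), 13 (T/C), 18 (A/G), 22 (C/A).
p = 6/31 = 0.193548.
d = −0.75 · ln(1 − (4/3)·0.193548) = −0.75 · ln(0.741936) = −0.75 · (-0.298492) = 0.2239.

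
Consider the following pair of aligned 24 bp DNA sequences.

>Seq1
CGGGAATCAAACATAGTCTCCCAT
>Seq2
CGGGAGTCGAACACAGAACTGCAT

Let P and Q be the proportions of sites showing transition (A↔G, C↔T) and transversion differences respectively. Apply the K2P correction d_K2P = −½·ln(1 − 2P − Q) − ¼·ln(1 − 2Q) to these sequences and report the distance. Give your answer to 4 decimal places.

Differing sites — 6:A/G (Ti); 9:A/G (Ti); 14:T/C (Ti); 17:T/A (Tv); 18:C/A (Tv); 19:T/C (Ti); 20:C/T (Ti); 21:C/G (Tv).
Of the 8 differences, 5 transitions and 3 transversions over 24 sites: P = 5/24 = 0.208333, Q = 3/24 = 0.125000.
d = −0.5·ln(0.458334) − 0.25·ln(0.750000) = −0.5·(-0.780157) − 0.25·(-0.287682) = 0.4620.

0.4620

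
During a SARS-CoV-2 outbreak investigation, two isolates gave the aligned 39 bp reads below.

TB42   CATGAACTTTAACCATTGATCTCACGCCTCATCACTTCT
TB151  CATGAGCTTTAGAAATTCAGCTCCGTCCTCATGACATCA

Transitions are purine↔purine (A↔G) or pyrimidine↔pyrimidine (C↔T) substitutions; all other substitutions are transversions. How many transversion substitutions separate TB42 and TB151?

10

The sequences differ at positions 6 (A/G, transition), 12 (A/G, transition), 13 (C/A, transversion), 14 (C/A, transversion), 18 (G/C, transversion), 20 (T/G, transversion), 24 (A/C, transversion), 25 (C/G, transversion), 26 (G/T, transversion), 33 (C/G, transversion), 36 (T/A, transversion), 39 (T/A, transversion).
Of the 12 differences, 2 transitions and 10 transversions, so the answer is 10.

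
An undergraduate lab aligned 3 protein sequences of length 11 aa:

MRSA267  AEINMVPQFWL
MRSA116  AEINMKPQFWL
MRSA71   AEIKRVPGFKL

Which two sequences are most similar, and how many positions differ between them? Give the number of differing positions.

Pairwise Hamming distances:
  MRSA267 vs MRSA116: 1
  MRSA267 vs MRSA71: 4
  MRSA116 vs MRSA71: 5
The smallest is 1, between MRSA267 and MRSA116.

1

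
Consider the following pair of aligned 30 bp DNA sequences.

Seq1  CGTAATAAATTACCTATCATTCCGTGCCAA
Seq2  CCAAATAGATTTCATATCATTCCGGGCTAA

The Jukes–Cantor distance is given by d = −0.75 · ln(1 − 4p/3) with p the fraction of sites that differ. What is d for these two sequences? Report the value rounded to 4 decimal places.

0.2795

Differing sites — 2:G/C; 3:T/A; 8:A/G; 12:A/T; 14:C/A; 25:T/G; 28:C/T.
p = 7/30 = 0.233333.
d = −0.75 · ln(1 − (4/3)·0.233333) = −0.75 · ln(0.688889) = −0.75 · (-0.372675) = 0.2795.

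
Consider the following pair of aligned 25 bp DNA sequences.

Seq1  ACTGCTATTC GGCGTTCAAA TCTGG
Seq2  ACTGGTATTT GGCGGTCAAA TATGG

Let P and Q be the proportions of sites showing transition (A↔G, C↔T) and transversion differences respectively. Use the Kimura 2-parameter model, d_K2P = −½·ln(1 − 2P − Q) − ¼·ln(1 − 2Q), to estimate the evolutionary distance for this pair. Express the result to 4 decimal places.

0.1802

Mismatches occur at site 5 (C/G, transversion), site 10 (C/T, transition), site 15 (T/G, transversion), site 22 (C/A, transversion).
Of the 4 differences, 1 transition and 3 transversions over 25 sites: P = 1/25 = 0.040000, Q = 3/25 = 0.120000.
d = −0.5·ln(0.800000) − 0.25·ln(0.760000) = −0.5·(-0.223144) − 0.25·(-0.274437) = 0.1802.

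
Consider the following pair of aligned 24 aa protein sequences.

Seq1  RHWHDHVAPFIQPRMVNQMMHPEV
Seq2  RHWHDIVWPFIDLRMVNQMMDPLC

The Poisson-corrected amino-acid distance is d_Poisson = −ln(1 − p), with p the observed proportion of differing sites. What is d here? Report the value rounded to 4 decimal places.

Mismatches occur at site 6 (H/I), site 8 (A/W), site 12 (Q/D), site 13 (P/L), site 21 (H/D), site 23 (E/L), site 24 (V/C).
p = 7/24 = 0.291667.
d = −ln(1 − 0.291667) = −ln(0.708333) = 0.3448.

0.3448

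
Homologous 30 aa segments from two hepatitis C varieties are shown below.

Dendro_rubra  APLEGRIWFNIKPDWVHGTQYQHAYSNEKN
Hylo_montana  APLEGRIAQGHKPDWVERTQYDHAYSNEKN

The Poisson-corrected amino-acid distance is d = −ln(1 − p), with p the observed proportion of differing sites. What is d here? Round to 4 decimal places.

0.2657

Mismatches occur at site 8 (W↔A), site 9 (F↔Q), site 10 (N↔G), site 11 (I↔H), site 17 (H↔E), site 18 (G↔R), site 22 (Q↔D).
p = 7/30 = 0.233333.
d = −ln(1 − 0.233333) = −ln(0.766667) = 0.2657.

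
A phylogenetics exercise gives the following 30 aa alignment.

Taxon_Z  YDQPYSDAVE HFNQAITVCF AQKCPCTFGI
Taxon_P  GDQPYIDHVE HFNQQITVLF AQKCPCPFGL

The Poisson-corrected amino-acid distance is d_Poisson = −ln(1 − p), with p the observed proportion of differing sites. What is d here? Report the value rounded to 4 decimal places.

Differing sites — 1:Y/G; 6:S/I; 8:A/H; 15:A/Q; 19:C/L; 27:T/P; 30:I/L.
p = 7/30 = 0.233333.
d = −ln(1 − 0.233333) = −ln(0.766667) = 0.2657.

0.2657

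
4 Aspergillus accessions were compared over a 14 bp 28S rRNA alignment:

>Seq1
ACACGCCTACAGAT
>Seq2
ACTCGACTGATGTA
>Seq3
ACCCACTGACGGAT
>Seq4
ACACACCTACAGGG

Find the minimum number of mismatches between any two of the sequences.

3

Pairwise Hamming distances:
  Seq1 vs Seq2: 7
  Seq1 vs Seq3: 5
  Seq1 vs Seq4: 3
  Seq2 vs Seq3: 10
  Seq2 vs Seq4: 8
  Seq3 vs Seq4: 6
The smallest is 3, between Seq1 and Seq4.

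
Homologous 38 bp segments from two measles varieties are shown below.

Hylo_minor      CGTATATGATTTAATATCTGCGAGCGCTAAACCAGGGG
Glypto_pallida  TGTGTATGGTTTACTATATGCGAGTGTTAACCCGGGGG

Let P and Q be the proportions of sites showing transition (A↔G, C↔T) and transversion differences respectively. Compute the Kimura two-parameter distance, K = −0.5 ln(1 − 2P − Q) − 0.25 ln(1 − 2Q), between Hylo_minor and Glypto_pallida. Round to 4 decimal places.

Mismatches occur at site 1 (C→T, transition), site 4 (A→G, transition), site 9 (A→G, transition), site 14 (A→C, transversion), site 18 (C→A, transversion), site 25 (C→T, transition), site 27 (C→T, transition), site 31 (A→C, transversion), site 34 (A→G, transition).
Of the 9 differences, 6 transitions and 3 transversions over 38 sites: P = 6/38 = 0.157895, Q = 3/38 = 0.078947.
d = −0.5·ln(0.605263) − 0.25·ln(0.842106) = −0.5·(-0.502092) − 0.25·(-0.171849) = 0.2940.

0.2940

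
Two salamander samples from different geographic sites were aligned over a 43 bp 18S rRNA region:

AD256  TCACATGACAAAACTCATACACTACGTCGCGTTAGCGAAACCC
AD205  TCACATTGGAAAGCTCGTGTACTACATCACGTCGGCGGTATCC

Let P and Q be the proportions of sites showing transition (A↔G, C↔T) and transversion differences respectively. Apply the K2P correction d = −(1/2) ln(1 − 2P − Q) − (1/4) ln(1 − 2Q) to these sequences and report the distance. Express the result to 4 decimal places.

0.4730

Differing sites — 7:G/T (Tv); 8:A/G (Ti); 9:C/G (Tv); 13:A/G (Ti); 17:A/G (Ti); 19:A/G (Ti); 20:C/T (Ti); 26:G/A (Ti); 29:G/A (Ti); 33:T/C (Ti); 34:A/G (Ti); 38:A/G (Ti); 39:A/T (Tv); 41:C/T (Ti).
Of the 14 differences, 11 transitions and 3 transversions over 43 sites: P = 11/43 = 0.255814, Q = 3/43 = 0.069767.
d = −0.5·ln(0.418605) − 0.25·ln(0.860466) = −0.5·(-0.870828) − 0.25·(-0.150281) = 0.4730.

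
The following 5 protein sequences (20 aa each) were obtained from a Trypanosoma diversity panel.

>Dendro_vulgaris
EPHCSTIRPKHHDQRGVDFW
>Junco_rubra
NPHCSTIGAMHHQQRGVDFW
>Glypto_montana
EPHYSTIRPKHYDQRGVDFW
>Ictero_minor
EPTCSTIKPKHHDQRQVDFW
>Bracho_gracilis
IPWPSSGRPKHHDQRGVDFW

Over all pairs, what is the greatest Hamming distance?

9

Pairwise Hamming distances:
  Dendro_vulgaris vs Junco_rubra: 5
  Dendro_vulgaris vs Glypto_montana: 2
  Dendro_vulgaris vs Ictero_minor: 3
  Dendro_vulgaris vs Bracho_gracilis: 5
  Junco_rubra vs Glypto_montana: 7
  Junco_rubra vs Ictero_minor: 7
  Junco_rubra vs Bracho_gracilis: 9
  Glypto_montana vs Ictero_minor: 5
  Glypto_montana vs Bracho_gracilis: 6
  Ictero_minor vs Bracho_gracilis: 7
The largest is 9, between Junco_rubra and Bracho_gracilis.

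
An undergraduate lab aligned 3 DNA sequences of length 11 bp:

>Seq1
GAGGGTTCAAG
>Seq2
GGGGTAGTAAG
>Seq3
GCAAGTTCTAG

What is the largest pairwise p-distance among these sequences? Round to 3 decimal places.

Pairwise Hamming distances:
  Seq1 vs Seq2: 5
  Seq1 vs Seq3: 4
  Seq2 vs Seq3: 8
The largest is 8 mismatches, between Seq2 and Seq3; p = 8/11 = 0.727.

0.727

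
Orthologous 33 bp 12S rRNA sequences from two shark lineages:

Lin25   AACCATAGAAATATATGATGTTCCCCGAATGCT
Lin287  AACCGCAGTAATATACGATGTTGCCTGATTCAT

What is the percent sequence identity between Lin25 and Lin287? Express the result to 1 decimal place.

Mismatches occur at site 5 (A→G), site 6 (T→C), site 9 (A→T), site 16 (T→C), site 23 (C→G), site 26 (C→T), site 29 (A→T), site 31 (G→C), site 32 (C→A).
24 of the 33 sites match, so the percent identity is 24/33 × 100 = 72.7%.

72.7%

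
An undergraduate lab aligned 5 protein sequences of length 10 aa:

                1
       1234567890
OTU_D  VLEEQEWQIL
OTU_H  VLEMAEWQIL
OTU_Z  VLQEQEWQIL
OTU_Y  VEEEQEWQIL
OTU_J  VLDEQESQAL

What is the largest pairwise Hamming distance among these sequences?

5

Pairwise Hamming distances:
  OTU_D vs OTU_H: 2
  OTU_D vs OTU_Z: 1
  OTU_D vs OTU_Y: 1
  OTU_D vs OTU_J: 3
  OTU_H vs OTU_Z: 3
  OTU_H vs OTU_Y: 3
  OTU_H vs OTU_J: 5
  OTU_Z vs OTU_Y: 2
  OTU_Z vs OTU_J: 3
  OTU_Y vs OTU_J: 4
The largest is 5, between OTU_H and OTU_J.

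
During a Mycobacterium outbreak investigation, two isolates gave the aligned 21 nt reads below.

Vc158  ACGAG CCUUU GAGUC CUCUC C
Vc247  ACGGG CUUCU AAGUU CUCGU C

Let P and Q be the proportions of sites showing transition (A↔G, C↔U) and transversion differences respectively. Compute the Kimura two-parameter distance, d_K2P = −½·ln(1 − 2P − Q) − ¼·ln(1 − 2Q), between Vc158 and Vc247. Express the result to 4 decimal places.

Differing sites — 4:A/G (Ti); 7:C/U (Ti); 9:U/C (Ti); 11:G/A (Ti); 15:C/U (Ti); 19:U/G (Tv); 20:C/U (Ti).
Of the 7 differences, 6 transitions and 1 transversion over 21 sites: P = 6/21 = 0.285714, Q = 1/21 = 0.047619.
d = −0.5·ln(0.380953) − 0.25·ln(0.904762) = −0.5·(-0.965079) − 0.25·(-0.100083) = 0.5076.

0.5076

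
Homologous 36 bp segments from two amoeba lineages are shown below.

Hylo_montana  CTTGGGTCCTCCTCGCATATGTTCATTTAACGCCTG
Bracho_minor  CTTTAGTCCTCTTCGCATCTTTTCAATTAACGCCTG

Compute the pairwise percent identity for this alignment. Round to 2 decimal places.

Differing sites — 4:G/T; 5:G/A; 12:C/T; 19:A/C; 21:G/T; 26:T/A.
30 of the 36 sites match, so the percent identity is 30/36 × 100 = 83.33%.

83.33%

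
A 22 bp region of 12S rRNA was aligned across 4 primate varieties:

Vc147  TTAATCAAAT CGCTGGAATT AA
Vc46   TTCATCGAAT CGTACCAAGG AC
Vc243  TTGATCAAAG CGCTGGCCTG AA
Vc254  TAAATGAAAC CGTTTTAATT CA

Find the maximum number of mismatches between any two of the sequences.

Pairwise Hamming distances:
  Vc147 vs Vc46: 9
  Vc147 vs Vc243: 5
  Vc147 vs Vc254: 7
  Vc46 vs Vc243: 11
  Vc46 vs Vc254: 12
  Vc243 vs Vc254: 11
The largest is 12, between Vc46 and Vc254.

12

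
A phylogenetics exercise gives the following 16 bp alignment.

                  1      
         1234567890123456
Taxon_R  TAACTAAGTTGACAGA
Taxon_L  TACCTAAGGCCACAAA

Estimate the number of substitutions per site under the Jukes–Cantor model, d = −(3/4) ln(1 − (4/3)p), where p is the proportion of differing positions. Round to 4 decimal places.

Differing sites — 3:A/C; 9:T/G; 10:T/C; 11:G/C; 15:G/A.
p = 5/16 = 0.312500.
d = −0.75 · ln(1 − (4/3)·0.312500) = −0.75 · ln(0.583333) = −0.75 · (-0.538997) = 0.4042.

0.4042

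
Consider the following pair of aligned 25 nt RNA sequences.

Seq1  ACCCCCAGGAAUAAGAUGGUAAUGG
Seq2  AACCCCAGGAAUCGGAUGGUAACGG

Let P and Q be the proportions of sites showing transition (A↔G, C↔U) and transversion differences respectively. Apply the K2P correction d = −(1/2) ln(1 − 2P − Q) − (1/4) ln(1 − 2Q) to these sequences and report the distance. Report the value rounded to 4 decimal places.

0.1808

Differing sites — 2:C/A (Tv); 13:A/C (Tv); 14:A/G (Ti); 23:U/C (Ti).
Of the 4 differences, 2 transitions and 2 transversions over 25 sites: P = 2/25 = 0.080000, Q = 2/25 = 0.080000.
d = −0.5·ln(0.760000) − 0.25·ln(0.840000) = −0.5·(-0.274437) − 0.25·(-0.174353) = 0.1808.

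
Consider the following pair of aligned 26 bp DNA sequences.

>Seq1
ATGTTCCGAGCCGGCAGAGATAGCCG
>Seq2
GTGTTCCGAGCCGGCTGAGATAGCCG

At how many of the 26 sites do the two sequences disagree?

2

Mismatches occur at site 1 (A↔G), site 16 (A↔T).
That gives 2 mismatches out of 26 aligned sites, so the Hamming distance is 2.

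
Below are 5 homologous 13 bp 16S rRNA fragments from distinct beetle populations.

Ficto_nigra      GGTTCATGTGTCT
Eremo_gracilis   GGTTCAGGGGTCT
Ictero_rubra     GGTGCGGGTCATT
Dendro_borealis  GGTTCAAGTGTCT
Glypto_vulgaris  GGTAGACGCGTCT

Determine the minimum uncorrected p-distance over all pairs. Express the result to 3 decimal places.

0.077

Pairwise Hamming distances:
  Ficto_nigra vs Eremo_gracilis: 2
  Ficto_nigra vs Ictero_rubra: 6
  Ficto_nigra vs Dendro_borealis: 1
  Ficto_nigra vs Glypto_vulgaris: 4
  Eremo_gracilis vs Ictero_rubra: 6
  Eremo_gracilis vs Dendro_borealis: 2
  Eremo_gracilis vs Glypto_vulgaris: 4
  Ictero_rubra vs Dendro_borealis: 6
  Ictero_rubra vs Glypto_vulgaris: 8
  Dendro_borealis vs Glypto_vulgaris: 4
The smallest is 1 mismatch, between Ficto_nigra and Dendro_borealis; p = 1/13 = 0.077.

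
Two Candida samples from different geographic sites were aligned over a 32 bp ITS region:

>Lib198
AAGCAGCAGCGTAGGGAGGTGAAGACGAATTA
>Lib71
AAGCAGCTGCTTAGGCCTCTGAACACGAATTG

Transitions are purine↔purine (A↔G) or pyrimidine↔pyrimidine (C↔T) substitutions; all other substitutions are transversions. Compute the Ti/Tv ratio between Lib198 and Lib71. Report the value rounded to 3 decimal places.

The sequences differ at positions 8 (A/T, transversion), 11 (G/T, transversion), 16 (G/C, transversion), 17 (A/C, transversion), 18 (G/T, transversion), 19 (G/C, transversion), 24 (G/C, transversion), 32 (A/G, transition).
Of the 8 differences, 1 transition and 7 transversions, so Ti/Tv = 1/7 = 0.143.

0.143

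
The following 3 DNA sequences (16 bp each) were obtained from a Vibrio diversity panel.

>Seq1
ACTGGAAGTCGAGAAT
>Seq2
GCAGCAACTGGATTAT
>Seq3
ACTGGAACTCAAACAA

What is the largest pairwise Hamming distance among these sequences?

Pairwise Hamming distances:
  Seq1 vs Seq2: 7
  Seq1 vs Seq3: 5
  Seq2 vs Seq3: 8
The largest is 8, between Seq2 and Seq3.

8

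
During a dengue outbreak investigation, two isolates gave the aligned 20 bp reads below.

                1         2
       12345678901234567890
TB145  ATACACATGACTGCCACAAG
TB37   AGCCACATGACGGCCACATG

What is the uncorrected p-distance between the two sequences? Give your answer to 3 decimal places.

0.200

Mismatches occur at site 2 (T/G), site 3 (A/C), site 12 (T/G), site 19 (A/T).
There are 4 differences over 20 sites, so p = 4/20 = 0.200.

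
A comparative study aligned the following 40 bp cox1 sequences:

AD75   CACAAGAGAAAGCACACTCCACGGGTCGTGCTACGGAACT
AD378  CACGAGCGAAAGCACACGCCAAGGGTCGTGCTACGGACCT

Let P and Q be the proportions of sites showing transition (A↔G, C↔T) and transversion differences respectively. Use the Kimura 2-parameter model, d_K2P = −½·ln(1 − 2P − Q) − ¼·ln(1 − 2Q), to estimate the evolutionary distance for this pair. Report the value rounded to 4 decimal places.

0.1370

The sequences differ at positions 4 (A/G, transition), 7 (A/C, transversion), 18 (T/G, transversion), 22 (C/A, transversion), 38 (A/C, transversion).
Of the 5 differences, 1 transition and 4 transversions over 40 sites: P = 1/40 = 0.025000, Q = 4/40 = 0.100000.
d = −0.5·ln(0.850000) − 0.25·ln(0.800000) = −0.5·(-0.162519) − 0.25·(-0.223144) = 0.1370.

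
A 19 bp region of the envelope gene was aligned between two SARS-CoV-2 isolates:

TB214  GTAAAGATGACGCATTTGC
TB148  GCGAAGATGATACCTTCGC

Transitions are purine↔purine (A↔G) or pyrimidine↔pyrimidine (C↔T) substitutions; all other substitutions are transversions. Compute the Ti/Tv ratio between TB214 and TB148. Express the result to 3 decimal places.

5.000

The sequences differ at positions 2 (T/C, transition), 3 (A/G, transition), 11 (C/T, transition), 12 (G/A, transition), 14 (A/C, transversion), 17 (T/C, transition).
Of the 6 differences, 5 transitions and 1 transversion, so Ti/Tv = 5/1 = 5.000.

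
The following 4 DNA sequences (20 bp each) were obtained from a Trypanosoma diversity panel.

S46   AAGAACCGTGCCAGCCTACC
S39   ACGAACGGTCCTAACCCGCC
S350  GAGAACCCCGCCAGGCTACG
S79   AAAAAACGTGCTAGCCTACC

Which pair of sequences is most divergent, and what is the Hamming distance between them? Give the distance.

Pairwise Hamming distances:
  S46 vs S39: 7
  S46 vs S350: 5
  S46 vs S79: 3
  S39 vs S350: 12
  S39 vs S79: 8
  S350 vs S79: 8
The largest is 12, between S39 and S350.

12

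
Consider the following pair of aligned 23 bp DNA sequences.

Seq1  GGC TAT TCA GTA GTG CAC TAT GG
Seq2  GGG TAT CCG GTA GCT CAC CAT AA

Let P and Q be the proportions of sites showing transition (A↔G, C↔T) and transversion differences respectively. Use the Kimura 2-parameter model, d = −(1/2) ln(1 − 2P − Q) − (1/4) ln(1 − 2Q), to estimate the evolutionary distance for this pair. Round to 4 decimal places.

Differing sites — 3:C/G (Tv); 7:T/C (Ti); 9:A/G (Ti); 14:T/C (Ti); 15:G/T (Tv); 19:T/C (Ti); 22:G/A (Ti); 23:G/A (Ti).
Of the 8 differences, 6 transitions and 2 transversions over 23 sites: P = 6/23 = 0.260870, Q = 2/23 = 0.086957.
d = −0.5·ln(0.391303) − 0.25·ln(0.826086) = −0.5·(-0.938273) − 0.25·(-0.191056) = 0.5169.

0.5169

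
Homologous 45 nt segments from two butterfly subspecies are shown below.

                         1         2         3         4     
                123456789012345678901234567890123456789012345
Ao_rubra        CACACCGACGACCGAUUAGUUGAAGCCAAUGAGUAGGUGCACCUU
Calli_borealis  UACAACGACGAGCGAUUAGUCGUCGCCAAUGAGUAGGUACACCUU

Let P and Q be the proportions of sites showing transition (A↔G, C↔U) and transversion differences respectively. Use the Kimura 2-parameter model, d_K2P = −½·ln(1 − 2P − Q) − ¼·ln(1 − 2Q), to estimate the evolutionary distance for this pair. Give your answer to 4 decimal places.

Differing sites — 1:C/U (Ti); 5:C/A (Tv); 12:C/G (Tv); 21:U/C (Ti); 23:A/U (Tv); 24:A/C (Tv); 39:G/A (Ti).
Of the 7 differences, 3 transitions and 4 transversions over 45 sites: P = 3/45 = 0.066667, Q = 4/45 = 0.088889.
d = −0.5·ln(0.777777) − 0.25·ln(0.822222) = −0.5·(-0.251315) − 0.25·(-0.195745) = 0.1746.

0.1746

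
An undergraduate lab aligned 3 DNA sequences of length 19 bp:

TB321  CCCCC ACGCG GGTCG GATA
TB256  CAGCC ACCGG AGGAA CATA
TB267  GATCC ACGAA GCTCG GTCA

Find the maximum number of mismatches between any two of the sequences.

13

Pairwise Hamming distances:
  TB321 vs TB256: 9
  TB321 vs TB267: 8
  TB256 vs TB267: 13
The largest is 13, between TB256 and TB267.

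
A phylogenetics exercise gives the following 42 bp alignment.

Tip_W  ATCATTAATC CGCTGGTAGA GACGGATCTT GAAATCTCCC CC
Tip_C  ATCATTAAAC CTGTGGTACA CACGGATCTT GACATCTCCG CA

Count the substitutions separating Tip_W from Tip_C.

8

The sequences differ at positions 9 (T/A), 12 (G/T), 13 (C/G), 19 (G/C), 21 (G/C), 33 (A/C), 40 (C/G), 42 (C/A).
That gives 8 mismatches out of 42 aligned sites, so the Hamming distance is 8.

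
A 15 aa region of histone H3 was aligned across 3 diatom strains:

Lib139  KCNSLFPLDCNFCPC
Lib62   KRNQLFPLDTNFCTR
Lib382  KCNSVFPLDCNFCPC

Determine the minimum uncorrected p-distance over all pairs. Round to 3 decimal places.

0.067

Pairwise Hamming distances:
  Lib139 vs Lib62: 5
  Lib139 vs Lib382: 1
  Lib62 vs Lib382: 6
The smallest is 1 mismatch, between Lib139 and Lib382; p = 1/15 = 0.067.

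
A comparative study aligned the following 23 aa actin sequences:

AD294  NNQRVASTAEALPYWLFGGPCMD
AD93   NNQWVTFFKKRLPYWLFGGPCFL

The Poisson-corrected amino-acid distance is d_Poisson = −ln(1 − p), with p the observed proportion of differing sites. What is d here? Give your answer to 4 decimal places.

0.4964

The sequences differ at positions 4 (R/W), 6 (A/T), 7 (S/F), 8 (T/F), 9 (A/K), 10 (E/K), 11 (A/R), 22 (M/F), 23 (D/L).
p = 9/23 = 0.391304.
d = −ln(1 − 0.391304) = −ln(0.608696) = 0.4964.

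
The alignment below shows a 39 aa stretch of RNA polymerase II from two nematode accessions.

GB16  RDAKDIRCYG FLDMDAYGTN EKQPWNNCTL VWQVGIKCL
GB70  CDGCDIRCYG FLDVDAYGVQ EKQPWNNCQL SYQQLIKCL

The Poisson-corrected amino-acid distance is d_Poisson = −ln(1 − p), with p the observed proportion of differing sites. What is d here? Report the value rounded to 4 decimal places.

0.3314

Mismatches occur at site 1 (R/C), site 3 (A/G), site 4 (K/C), site 14 (M/V), site 19 (T/V), site 20 (N/Q), site 29 (T/Q), site 31 (V/S), site 32 (W/Y), site 34 (V/Q), site 35 (G/L).
p = 11/39 = 0.282051.
d = −ln(1 − 0.282051) = −ln(0.717949) = 0.3314.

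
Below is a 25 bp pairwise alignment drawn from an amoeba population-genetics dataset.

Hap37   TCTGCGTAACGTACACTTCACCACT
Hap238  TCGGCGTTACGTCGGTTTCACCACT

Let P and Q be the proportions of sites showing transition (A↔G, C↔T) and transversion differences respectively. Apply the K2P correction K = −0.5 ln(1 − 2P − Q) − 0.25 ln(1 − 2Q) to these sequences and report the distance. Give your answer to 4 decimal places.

0.2892

Mismatches occur at site 3 (T→G, transversion), site 8 (A→T, transversion), site 13 (A→C, transversion), site 14 (C→G, transversion), site 15 (A→G, transition), site 16 (C→T, transition).
Of the 6 differences, 2 transitions and 4 transversions over 25 sites: P = 2/25 = 0.080000, Q = 4/25 = 0.160000.
d = −0.5·ln(0.680000) − 0.25·ln(0.680000) = −0.5·(-0.385662) − 0.25·(-0.385662) = 0.2892.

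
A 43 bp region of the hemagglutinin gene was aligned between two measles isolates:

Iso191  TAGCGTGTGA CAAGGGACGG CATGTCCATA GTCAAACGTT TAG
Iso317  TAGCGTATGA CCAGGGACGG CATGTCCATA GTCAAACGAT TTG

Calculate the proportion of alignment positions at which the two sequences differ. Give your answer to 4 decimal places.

0.0930

Mismatches occur at site 7 (G↔A), site 12 (A↔C), site 39 (T↔A), site 42 (A↔T).
There are 4 differences over 43 sites, so p = 4/43 = 0.0930.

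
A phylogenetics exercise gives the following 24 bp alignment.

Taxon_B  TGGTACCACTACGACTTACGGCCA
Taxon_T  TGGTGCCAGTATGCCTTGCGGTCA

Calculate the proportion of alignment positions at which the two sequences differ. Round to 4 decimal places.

0.2500

The sequences differ at positions 5 (A/G), 9 (C/G), 12 (C/T), 14 (A/C), 18 (A/G), 22 (C/T).
There are 6 differences over 24 sites, so p = 6/24 = 0.2500.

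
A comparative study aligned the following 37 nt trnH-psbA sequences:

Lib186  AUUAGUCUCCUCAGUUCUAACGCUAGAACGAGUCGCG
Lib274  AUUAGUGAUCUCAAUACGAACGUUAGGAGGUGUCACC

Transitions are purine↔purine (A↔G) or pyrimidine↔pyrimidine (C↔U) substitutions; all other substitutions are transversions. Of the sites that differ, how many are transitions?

5

Differing sites — 7:C/G (Tv); 8:U/A (Tv); 9:C/U (Ti); 14:G/A (Ti); 16:U/A (Tv); 18:U/G (Tv); 23:C/U (Ti); 27:A/G (Ti); 29:C/G (Tv); 31:A/U (Tv); 35:G/A (Ti); 37:G/C (Tv).
Of the 12 differences, 5 transitions and 7 transversions, so the answer is 5.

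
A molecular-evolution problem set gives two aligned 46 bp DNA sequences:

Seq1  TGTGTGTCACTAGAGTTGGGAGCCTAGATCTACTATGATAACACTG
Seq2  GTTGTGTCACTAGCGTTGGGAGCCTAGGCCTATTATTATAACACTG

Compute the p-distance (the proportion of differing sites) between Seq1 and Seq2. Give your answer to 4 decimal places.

The sequences differ at positions 1 (T/G), 2 (G/T), 14 (A/C), 28 (A/G), 29 (T/C), 33 (C/T), 37 (G/T).
There are 7 differences over 46 sites, so p = 7/46 = 0.1522.

0.1522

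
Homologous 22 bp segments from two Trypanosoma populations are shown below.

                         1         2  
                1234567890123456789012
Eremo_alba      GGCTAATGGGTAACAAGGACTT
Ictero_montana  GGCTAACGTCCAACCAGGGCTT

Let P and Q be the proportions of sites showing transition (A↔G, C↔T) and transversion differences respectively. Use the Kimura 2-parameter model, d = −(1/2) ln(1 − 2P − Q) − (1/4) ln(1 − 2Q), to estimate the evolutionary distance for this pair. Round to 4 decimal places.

Mismatches occur at site 7 (T↔C, transition), site 9 (G↔T, transversion), site 10 (G↔C, transversion), site 11 (T↔C, transition), site 15 (A↔C, transversion), site 19 (A↔G, transition).
Of the 6 differences, 3 transitions and 3 transversions over 22 sites: P = 3/22 = 0.136364, Q = 3/22 = 0.136364.
d = −0.5·ln(0.590908) − 0.25·ln(0.727272) = −0.5·(-0.526095) − 0.25·(-0.318455) = 0.3427.

0.3427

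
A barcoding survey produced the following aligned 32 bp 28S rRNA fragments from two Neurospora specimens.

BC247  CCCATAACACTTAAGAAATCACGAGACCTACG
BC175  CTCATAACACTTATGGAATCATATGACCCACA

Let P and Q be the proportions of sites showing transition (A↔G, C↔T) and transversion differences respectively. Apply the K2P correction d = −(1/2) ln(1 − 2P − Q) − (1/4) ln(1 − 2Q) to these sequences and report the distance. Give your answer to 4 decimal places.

0.3211

The sequences differ at positions 2 (C/T, transition), 14 (A/T, transversion), 16 (A/G, transition), 22 (C/T, transition), 23 (G/A, transition), 24 (A/T, transversion), 29 (T/C, transition), 32 (G/A, transition).
Of the 8 differences, 6 transitions and 2 transversions over 32 sites: P = 6/32 = 0.187500, Q = 2/32 = 0.062500.
d = −0.5·ln(0.562500) − 0.25·ln(0.875000) = −0.5·(-0.575364) − 0.25·(-0.133531) = 0.3211.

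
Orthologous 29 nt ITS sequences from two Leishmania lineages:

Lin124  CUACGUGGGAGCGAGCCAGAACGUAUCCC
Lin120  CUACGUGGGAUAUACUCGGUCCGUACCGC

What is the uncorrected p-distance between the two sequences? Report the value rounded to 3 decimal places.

0.345

The sequences differ at positions 11 (G/U), 12 (C/A), 13 (G/U), 15 (G/C), 16 (C/U), 18 (A/G), 20 (A/U), 21 (A/C), 26 (U/C), 28 (C/G).
There are 10 differences over 29 sites, so p = 10/29 = 0.345.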